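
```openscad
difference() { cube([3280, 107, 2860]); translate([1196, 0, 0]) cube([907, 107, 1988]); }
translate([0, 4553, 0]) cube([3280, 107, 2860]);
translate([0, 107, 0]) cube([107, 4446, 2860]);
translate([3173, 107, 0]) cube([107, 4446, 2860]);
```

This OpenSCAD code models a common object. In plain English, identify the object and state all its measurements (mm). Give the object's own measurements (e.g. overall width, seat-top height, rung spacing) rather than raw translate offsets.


A single room: four walls, each 2860 mm tall and 107 mm thick, enclosing an outside footprint 3280×4660 mm (x × y), no floor or roof. The front and back walls (−y and +y sides) run the full x-width; the side walls fit between their inner faces. A door opening 907 mm wide and 1988 mm tall is cut through the front wall from the floor up, its −x edge 1196 mm from the wall's −x end.


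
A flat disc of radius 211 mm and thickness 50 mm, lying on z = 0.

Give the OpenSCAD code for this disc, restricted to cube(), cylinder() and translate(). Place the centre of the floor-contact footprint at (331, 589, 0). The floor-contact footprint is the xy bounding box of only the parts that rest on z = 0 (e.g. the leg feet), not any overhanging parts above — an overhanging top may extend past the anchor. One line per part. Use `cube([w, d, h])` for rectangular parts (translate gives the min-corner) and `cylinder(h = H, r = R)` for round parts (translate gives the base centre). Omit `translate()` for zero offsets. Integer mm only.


translate([331, 589, 0]) cylinder(h = 50, r = 211);


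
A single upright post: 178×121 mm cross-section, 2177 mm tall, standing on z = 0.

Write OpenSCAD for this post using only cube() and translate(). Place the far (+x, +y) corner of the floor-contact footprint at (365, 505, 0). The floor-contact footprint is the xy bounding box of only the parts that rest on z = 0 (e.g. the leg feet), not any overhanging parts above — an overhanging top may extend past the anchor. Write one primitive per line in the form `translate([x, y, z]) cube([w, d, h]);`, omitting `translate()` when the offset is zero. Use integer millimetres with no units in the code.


translate([187, 384, 0]) cube([178, 121, 2177]);


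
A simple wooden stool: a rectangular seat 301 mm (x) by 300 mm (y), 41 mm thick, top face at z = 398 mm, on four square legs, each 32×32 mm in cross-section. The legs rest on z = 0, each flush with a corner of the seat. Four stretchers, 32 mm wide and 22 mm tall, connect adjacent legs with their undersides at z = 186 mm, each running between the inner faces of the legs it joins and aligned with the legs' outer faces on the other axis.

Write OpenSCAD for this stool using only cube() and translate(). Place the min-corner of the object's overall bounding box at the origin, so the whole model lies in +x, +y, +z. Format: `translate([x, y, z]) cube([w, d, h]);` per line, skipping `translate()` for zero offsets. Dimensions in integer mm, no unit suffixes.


// leg_h = 398 - 41 = 357
// stretcher span = 301 - 2*32 = 237
translate([0, 0, 357]) cube([301, 300, 41]);
cube([32, 32, 357]);
translate([269, 0, 0]) cube([32, 32, 357]);
translate([0, 268, 0]) cube([32, 32, 357]);
translate([269, 268, 0]) cube([32, 32, 357]);
translate([32, 0, 186]) cube([237, 32, 22]);
translate([32, 268, 186]) cube([237, 32, 22]);
translate([0, 32, 186]) cube([32, 236, 22]);
translate([269, 32, 186]) cube([32, 236, 22]);


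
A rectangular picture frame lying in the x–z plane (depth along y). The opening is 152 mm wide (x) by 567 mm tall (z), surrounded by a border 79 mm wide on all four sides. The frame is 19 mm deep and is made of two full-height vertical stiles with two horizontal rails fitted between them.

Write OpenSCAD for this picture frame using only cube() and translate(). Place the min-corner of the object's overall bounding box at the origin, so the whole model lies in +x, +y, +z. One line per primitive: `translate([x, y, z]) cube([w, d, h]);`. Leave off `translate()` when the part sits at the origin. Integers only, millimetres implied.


cube([79, 19, 725]);
translate([231, 0, 0]) cube([79, 19, 725]);
translate([79, 0, 0]) cube([152, 19, 79]);
translate([79, 0, 646]) cube([152, 19, 79]);


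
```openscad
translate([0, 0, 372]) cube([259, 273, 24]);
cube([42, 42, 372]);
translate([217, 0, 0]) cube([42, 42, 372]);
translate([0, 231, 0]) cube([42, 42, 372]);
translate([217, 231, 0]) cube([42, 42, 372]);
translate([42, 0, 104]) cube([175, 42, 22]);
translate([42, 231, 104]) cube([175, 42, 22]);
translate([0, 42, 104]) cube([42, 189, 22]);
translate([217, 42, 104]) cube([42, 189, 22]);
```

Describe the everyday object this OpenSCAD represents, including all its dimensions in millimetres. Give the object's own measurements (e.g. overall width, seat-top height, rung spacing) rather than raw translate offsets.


A simple wooden stool: a rectangular seat 259 mm (x) by 273 mm (y), 24 mm thick, top face at z = 396 mm, on four square legs, each 42×42 mm in cross-section. The legs rest on z = 0, each flush with a corner of the seat. Four stretchers, 42 mm wide and 22 mm tall, connect adjacent legs with their undersides at z = 104 mm, each running between the inner faces of the legs it joins and aligned with the legs' outer faces on the other axis.


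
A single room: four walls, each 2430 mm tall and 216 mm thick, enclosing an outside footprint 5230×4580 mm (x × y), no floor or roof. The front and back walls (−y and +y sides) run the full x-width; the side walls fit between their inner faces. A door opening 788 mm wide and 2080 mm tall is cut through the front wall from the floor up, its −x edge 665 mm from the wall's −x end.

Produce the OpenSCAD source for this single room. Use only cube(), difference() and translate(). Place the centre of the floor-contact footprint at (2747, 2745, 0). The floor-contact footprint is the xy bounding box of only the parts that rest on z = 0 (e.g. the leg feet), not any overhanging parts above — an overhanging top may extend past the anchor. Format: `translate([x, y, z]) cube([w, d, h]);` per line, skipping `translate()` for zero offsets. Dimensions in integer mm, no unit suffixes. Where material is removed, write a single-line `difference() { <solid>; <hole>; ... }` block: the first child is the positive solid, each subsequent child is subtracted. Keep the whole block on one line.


difference() { translate([132, 455, 0]) cube([5230, 216, 2430]); translate([797, 455, 0]) cube([788, 216, 2080]); }
translate([132, 4819, 0]) cube([5230, 216, 2430]);
translate([132, 671, 0]) cube([216, 4148, 2430]);
translate([5146, 671, 0]) cube([216, 4148, 2430]);


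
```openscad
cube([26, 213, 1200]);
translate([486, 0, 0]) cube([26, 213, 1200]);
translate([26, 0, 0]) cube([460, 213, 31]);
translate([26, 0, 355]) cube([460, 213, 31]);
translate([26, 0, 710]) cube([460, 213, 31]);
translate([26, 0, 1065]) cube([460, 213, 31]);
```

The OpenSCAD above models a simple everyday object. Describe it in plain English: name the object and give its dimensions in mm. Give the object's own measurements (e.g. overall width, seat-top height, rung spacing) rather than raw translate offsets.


An open bookshelf. Two side panels, each 26 mm thick, 213 mm deep and 1200 mm tall, stand 512 mm apart (outside-to-outside). Between them sit 4 shelves, each 31 mm thick and 213 mm deep, spanning the full gap between the sides. The bottom shelf rests on the floor (its underside at z = 0) and the clear gap between one shelf's top and the next shelf's underside is 324 mm.


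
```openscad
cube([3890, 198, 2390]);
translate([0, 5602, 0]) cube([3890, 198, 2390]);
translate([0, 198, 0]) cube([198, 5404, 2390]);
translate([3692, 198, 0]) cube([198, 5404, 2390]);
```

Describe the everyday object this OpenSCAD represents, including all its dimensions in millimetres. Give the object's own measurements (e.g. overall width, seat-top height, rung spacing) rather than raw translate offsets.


The wall frame of a small rectangular building: four walls, each 2390 mm tall and 198 mm thick, enclosing a footprint 3890 mm (x) by 5800 mm (y) outside-to-outside, with no floor or roof. The front and back walls (the −y and +y sides) span the full width; the two side walls fit between them.


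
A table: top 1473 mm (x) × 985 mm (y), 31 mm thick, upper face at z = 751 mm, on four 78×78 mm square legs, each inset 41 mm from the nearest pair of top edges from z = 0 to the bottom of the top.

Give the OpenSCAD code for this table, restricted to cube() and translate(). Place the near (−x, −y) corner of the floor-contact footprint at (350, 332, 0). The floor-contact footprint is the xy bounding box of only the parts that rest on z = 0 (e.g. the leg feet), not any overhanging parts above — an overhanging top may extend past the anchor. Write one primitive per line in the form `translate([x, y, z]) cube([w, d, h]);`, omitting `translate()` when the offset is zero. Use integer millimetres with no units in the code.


// leg_h = 751 - 31 = 720
translate([309, 291, 720]) cube([1473, 985, 31]);
translate([350, 332, 0]) cube([78, 78, 720]);
translate([1663, 332, 0]) cube([78, 78, 720]);
translate([350, 1157, 0]) cube([78, 78, 720]);
translate([1663, 1157, 0]) cube([78, 78, 720]);


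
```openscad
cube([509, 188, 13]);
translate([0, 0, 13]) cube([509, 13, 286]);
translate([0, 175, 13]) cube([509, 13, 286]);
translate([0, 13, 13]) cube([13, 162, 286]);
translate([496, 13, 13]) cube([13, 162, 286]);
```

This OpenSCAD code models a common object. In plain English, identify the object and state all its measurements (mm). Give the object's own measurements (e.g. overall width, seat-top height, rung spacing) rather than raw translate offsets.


An open-topped rectangular box: outside dimensions 509×188×299 mm, with a uniform wall and base thickness of 13 mm. The base is a full 509×188 slab on the floor; four walls sit on top of the base. The front and back walls (the −y and +y sides) span the full width; the two side walls fit between them.


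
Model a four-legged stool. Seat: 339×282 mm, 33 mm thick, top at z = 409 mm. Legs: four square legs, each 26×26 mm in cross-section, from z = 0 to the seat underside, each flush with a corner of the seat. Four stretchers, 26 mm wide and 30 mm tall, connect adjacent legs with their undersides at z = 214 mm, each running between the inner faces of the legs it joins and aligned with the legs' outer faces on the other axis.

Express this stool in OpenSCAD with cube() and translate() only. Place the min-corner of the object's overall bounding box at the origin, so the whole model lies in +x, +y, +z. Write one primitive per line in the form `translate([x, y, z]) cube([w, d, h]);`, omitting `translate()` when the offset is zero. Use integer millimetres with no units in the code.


// leg_h = 409 - 33 = 376
// stretcher span = 339 - 2*26 = 287
translate([0, 0, 376]) cube([339, 282, 33]);
cube([26, 26, 376]);
translate([313, 0, 0]) cube([26, 26, 376]);
translate([0, 256, 0]) cube([26, 26, 376]);
translate([313, 256, 0]) cube([26, 26, 376]);
translate([26, 0, 214]) cube([287, 26, 30]);
translate([26, 256, 214]) cube([287, 26, 30]);
translate([0, 26, 214]) cube([26, 230, 30]);
translate([313, 26, 214]) cube([26, 230, 30]);


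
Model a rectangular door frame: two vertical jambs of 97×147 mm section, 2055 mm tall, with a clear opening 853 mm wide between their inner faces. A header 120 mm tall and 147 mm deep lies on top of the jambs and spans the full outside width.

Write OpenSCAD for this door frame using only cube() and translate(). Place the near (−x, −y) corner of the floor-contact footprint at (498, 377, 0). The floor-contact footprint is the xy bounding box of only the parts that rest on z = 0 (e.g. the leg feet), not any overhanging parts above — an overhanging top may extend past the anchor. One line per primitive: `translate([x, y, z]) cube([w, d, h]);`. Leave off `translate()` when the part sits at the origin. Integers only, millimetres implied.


translate([498, 377, 0]) cube([97, 147, 2055]);
translate([1448, 377, 0]) cube([97, 147, 2055]);
translate([498, 377, 2055]) cube([1047, 147, 120]);


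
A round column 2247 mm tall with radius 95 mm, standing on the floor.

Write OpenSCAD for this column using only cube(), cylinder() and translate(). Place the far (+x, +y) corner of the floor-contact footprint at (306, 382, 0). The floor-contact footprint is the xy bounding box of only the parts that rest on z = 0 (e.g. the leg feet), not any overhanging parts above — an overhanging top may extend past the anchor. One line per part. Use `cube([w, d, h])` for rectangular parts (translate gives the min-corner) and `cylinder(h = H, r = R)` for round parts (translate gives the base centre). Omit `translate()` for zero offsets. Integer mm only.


translate([211, 287, 0]) cylinder(h = 2247, r = 95);


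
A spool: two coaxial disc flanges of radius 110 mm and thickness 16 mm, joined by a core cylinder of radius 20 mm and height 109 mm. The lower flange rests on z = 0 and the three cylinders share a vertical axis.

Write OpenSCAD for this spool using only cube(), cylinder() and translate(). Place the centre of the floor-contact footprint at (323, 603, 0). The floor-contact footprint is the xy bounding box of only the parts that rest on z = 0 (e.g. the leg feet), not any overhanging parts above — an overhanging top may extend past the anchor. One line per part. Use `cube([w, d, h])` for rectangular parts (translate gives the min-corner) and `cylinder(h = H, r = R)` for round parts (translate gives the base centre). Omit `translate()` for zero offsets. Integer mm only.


translate([323, 603, 0]) cylinder(h = 16, r = 110);
translate([323, 603, 16]) cylinder(h = 109, r = 20);
translate([323, 603, 125]) cylinder(h = 16, r = 110);


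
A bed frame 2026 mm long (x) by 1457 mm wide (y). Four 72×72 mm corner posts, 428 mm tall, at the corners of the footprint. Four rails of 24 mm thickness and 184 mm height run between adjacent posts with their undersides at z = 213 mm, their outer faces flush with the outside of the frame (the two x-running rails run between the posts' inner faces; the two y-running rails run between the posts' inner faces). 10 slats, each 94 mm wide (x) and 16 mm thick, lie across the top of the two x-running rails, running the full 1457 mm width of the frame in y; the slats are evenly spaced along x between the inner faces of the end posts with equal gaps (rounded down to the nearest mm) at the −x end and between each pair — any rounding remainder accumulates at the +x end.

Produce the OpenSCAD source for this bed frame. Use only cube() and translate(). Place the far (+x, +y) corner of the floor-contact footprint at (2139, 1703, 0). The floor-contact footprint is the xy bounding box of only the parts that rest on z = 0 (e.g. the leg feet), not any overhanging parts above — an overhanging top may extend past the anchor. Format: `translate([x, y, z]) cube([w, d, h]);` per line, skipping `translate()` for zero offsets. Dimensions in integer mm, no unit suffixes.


translate([113, 246, 0]) cube([72, 72, 428]);
translate([113, 1631, 0]) cube([72, 72, 428]);
translate([2067, 246, 0]) cube([72, 72, 428]);
translate([2067, 1631, 0]) cube([72, 72, 428]);
translate([185, 246, 213]) cube([1882, 24, 184]);
translate([185, 1679, 213]) cube([1882, 24, 184]);
translate([113, 318, 213]) cube([24, 1313, 184]);
translate([2115, 318, 213]) cube([24, 1313, 184]);
translate([270, 246, 397]) cube([94, 1457, 16]);
translate([449, 246, 397]) cube([94, 1457, 16]);
translate([628, 246, 397]) cube([94, 1457, 16]);
translate([807, 246, 397]) cube([94, 1457, 16]);
translate([986, 246, 397]) cube([94, 1457, 16]);
translate([1165, 246, 397]) cube([94, 1457, 16]);
translate([1344, 246, 397]) cube([94, 1457, 16]);
translate([1523, 246, 397]) cube([94, 1457, 16]);
translate([1702, 246, 397]) cube([94, 1457, 16]);
translate([1881, 246, 397]) cube([94, 1457, 16]);


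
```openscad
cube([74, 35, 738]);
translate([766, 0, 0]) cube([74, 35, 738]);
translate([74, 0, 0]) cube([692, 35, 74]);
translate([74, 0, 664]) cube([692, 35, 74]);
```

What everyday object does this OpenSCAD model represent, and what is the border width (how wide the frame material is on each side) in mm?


A picture frame. The border width is 74 mm.

Four thin pieces enclosing a rectangular opening — a picture frame. The two full-height stiles are 738 mm tall; the top rail sits at z = 664 and is 74 mm tall, so the border above the opening is 738 − 664 = 74 mm, matching the stile x-width.


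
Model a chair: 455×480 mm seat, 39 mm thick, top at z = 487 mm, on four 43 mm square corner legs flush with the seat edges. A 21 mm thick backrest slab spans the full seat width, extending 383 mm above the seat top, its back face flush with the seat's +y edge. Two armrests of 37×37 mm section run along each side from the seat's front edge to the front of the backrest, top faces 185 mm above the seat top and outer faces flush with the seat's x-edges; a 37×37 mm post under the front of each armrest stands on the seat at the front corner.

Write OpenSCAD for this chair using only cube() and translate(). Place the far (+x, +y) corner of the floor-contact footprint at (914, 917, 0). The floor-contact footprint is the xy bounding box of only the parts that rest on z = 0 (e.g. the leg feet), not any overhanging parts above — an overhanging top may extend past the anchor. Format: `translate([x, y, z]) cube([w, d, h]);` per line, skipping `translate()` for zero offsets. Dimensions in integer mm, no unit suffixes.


// leg_h = 487 - 39 = 448
// arm post h = 185 - 37 = 148
translate([459, 437, 448]) cube([455, 480, 39]);
translate([459, 437, 0]) cube([43, 43, 448]);
translate([871, 437, 0]) cube([43, 43, 448]);
translate([459, 874, 0]) cube([43, 43, 448]);
translate([871, 874, 0]) cube([43, 43, 448]);
translate([459, 896, 487]) cube([455, 21, 383]);
translate([459, 437, 635]) cube([37, 459, 37]);
translate([877, 437, 635]) cube([37, 459, 37]);
translate([459, 437, 487]) cube([37, 37, 148]);
translate([877, 437, 487]) cube([37, 37, 148]);


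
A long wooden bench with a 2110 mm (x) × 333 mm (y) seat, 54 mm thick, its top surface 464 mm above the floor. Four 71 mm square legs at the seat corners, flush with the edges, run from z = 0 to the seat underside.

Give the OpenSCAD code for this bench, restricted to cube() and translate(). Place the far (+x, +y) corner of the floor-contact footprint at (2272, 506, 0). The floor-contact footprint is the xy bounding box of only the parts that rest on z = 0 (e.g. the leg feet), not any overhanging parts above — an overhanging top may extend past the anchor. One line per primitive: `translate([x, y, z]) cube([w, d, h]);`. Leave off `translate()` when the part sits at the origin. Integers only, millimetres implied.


translate([162, 173, 410]) cube([2110, 333, 54]);
translate([162, 173, 0]) cube([71, 71, 410]);
translate([162, 435, 0]) cube([71, 71, 410]);
translate([2201, 173, 0]) cube([71, 71, 410]);
translate([2201, 435, 0]) cube([71, 71, 410]);


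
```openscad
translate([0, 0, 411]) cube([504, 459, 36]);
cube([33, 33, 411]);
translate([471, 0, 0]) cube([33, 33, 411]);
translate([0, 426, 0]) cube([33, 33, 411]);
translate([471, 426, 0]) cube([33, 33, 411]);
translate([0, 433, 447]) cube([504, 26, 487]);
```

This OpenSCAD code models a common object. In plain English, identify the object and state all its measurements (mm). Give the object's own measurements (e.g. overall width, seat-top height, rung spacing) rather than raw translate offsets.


A chair. The seat is a 504×459×36 mm slab with its top at z = 447 mm, on four 33×33 mm corner legs (flush with the seat edges, standing on z = 0). A flat backrest 26 mm thick, 487 mm tall, spans the full seat width and rises from the seat top along its +y edge, rear face flush with the rear of the seat.


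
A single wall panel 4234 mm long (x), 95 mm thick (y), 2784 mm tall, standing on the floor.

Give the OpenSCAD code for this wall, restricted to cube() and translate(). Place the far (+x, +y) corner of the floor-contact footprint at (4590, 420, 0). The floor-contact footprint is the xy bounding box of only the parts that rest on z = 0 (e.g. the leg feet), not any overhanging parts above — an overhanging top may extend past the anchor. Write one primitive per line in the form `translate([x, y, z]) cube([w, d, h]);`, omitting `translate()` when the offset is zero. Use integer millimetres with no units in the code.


translate([356, 325, 0]) cube([4234, 95, 2784]);


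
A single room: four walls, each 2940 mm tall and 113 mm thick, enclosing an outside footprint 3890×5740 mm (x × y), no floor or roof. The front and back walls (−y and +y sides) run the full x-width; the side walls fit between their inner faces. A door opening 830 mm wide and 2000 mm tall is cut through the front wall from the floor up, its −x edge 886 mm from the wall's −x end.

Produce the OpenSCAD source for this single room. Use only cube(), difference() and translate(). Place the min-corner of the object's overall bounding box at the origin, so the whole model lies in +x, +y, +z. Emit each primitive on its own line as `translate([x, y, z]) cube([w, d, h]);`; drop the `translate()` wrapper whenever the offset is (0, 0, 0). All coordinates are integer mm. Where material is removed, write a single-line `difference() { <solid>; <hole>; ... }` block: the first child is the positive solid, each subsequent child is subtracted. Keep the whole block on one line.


difference() { cube([3890, 113, 2940]); translate([886, 0, 0]) cube([830, 113, 2000]); }
translate([0, 5627, 0]) cube([3890, 113, 2940]);
translate([0, 113, 0]) cube([113, 5514, 2940]);
translate([3777, 113, 0]) cube([113, 5514, 2940]);


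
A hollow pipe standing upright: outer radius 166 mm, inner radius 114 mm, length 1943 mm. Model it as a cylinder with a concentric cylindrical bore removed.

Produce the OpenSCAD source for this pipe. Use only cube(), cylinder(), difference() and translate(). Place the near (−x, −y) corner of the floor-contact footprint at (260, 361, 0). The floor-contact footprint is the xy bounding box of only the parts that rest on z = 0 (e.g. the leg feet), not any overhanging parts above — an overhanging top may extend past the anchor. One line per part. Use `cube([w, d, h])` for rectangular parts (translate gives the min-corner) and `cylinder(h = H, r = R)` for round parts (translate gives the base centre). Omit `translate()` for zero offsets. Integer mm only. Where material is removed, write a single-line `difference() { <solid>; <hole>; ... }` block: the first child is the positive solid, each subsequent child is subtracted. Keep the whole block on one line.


difference() { translate([426, 527, 0]) cylinder(h = 1943, r = 166); translate([426, 527, 0]) cylinder(h = 1943, r = 114); }


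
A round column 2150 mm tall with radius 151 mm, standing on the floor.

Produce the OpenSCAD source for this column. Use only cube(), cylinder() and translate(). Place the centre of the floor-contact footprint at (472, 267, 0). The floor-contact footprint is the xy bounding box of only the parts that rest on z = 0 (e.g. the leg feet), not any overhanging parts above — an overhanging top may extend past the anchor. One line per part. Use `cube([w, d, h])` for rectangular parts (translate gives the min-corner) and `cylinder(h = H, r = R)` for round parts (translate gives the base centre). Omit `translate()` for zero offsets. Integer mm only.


translate([472, 267, 0]) cylinder(h = 2150, r = 151);


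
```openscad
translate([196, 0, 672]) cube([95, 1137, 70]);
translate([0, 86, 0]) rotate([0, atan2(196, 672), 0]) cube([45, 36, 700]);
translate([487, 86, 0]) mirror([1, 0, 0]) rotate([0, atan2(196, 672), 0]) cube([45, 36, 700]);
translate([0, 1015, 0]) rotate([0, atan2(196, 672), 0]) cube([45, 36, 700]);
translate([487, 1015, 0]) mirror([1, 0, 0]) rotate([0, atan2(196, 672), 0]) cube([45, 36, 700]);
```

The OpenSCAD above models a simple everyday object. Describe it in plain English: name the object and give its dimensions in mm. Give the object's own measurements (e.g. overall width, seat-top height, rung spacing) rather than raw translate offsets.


A sawhorse. A 95×1137×70 mm beam (x, y, z) sits on two A-frame leg pairs. Each pair is two raked legs of 45×36 mm section (36 mm along y) splaying symmetrically in x. Each leg rises 672 mm vertically over 196 mm of horizontal reach and is 700 mm long along its own axis. Every leg's outer bottom edge rests on the floor and its outer top edge meets a bottom edge of the beam — the left legs (tilting toward +x) meet the beam's −x bottom edge, the right legs (their mirror images, tilting toward −x) meet its +x bottom edge — so the leg tops tuck under the beam, the beam's underside is 672 mm above the floor, and the feet are 487 mm apart outside-to-outside with the beam centred between them. The two leg pairs are set in 86 mm from either end of the beam.


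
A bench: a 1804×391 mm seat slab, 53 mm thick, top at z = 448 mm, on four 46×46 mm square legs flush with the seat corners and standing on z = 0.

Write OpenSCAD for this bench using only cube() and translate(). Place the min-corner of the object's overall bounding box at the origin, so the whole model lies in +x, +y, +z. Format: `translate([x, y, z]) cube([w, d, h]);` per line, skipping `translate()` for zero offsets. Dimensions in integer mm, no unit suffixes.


// leg_h = 448 − 53 = 395
translate([0, 0, 395]) cube([1804, 391, 53]);
cube([46, 46, 395]);
translate([0, 345, 0]) cube([46, 46, 395]);
translate([1758, 0, 0]) cube([46, 46, 395]);
translate([1758, 345, 0]) cube([46, 46, 395]);


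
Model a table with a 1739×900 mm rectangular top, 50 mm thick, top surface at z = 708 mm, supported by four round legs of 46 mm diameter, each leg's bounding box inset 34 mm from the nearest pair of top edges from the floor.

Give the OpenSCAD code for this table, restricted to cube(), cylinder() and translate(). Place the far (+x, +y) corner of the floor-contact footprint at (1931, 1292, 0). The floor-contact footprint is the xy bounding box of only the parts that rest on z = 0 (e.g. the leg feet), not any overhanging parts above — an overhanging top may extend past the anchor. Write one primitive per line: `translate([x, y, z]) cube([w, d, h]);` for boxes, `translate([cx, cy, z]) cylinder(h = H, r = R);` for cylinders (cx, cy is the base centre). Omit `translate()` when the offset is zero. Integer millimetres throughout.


translate([226, 426, 658]) cube([1739, 900, 50]);
translate([283, 483, 0]) cylinder(h = 658, r = 23);
translate([1908, 483, 0]) cylinder(h = 658, r = 23);
translate([283, 1269, 0]) cylinder(h = 658, r = 23);
translate([1908, 1269, 0]) cylinder(h = 658, r = 23);


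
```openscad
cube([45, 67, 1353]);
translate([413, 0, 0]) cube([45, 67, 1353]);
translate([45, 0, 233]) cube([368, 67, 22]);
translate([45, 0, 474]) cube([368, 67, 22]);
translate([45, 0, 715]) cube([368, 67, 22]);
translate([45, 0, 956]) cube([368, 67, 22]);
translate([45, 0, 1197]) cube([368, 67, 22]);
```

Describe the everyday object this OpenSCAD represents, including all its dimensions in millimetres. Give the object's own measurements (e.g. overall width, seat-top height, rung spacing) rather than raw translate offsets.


A straight ladder. Two 45×67 mm vertical rails, 1353 mm tall, stand 458 mm apart (outside-to-outside) with their front faces coplanar on the −y side. 5 rungs, each 67 mm deep and 22 mm tall, span between the inner faces of the rails, front faces flush with the rails. The lowest rung's underside is at z = 233 mm and rungs are spaced 241 mm apart (underside to underside).


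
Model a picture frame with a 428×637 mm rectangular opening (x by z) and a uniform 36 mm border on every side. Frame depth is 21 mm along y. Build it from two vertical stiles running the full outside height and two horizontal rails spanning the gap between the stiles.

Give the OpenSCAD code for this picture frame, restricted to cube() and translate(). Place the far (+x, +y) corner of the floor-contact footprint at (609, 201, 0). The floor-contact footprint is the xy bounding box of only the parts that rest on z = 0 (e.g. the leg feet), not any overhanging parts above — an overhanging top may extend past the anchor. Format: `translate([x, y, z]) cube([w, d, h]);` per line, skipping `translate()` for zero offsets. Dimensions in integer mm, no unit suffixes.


translate([109, 180, 0]) cube([36, 21, 709]);
translate([573, 180, 0]) cube([36, 21, 709]);
translate([145, 180, 0]) cube([428, 21, 36]);
translate([145, 180, 673]) cube([428, 21, 36]);


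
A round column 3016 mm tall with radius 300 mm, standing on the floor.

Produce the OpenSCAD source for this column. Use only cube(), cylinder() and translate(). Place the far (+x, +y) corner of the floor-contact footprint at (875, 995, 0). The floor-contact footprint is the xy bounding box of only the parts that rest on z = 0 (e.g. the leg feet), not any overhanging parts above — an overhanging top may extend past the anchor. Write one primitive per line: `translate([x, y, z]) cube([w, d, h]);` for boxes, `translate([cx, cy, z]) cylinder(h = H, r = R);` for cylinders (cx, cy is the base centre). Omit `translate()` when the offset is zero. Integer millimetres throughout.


translate([575, 695, 0]) cylinder(h = 3016, r = 300);


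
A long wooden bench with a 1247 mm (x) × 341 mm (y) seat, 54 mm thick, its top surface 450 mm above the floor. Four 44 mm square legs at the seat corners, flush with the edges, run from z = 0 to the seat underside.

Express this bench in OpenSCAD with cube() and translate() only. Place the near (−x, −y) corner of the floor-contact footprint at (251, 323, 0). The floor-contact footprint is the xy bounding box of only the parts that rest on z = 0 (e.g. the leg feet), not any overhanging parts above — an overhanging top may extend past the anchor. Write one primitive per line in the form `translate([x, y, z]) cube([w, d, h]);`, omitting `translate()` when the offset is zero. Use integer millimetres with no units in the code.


translate([251, 323, 396]) cube([1247, 341, 54]);
translate([251, 323, 0]) cube([44, 44, 396]);
translate([251, 620, 0]) cube([44, 44, 396]);
translate([1454, 323, 0]) cube([44, 44, 396]);
translate([1454, 620, 0]) cube([44, 44, 396]);


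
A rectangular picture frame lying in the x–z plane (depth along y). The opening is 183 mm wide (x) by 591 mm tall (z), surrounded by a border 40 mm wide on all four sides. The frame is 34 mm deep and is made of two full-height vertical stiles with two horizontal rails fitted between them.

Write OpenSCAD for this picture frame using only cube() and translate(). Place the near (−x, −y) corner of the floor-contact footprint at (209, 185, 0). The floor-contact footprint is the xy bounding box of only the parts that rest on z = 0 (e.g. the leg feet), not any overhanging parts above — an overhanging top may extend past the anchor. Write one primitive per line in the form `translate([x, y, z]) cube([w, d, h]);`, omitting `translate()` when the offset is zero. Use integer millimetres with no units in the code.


translate([209, 185, 0]) cube([40, 34, 671]);
translate([432, 185, 0]) cube([40, 34, 671]);
translate([249, 185, 0]) cube([183, 34, 40]);
translate([249, 185, 631]) cube([183, 34, 40]);


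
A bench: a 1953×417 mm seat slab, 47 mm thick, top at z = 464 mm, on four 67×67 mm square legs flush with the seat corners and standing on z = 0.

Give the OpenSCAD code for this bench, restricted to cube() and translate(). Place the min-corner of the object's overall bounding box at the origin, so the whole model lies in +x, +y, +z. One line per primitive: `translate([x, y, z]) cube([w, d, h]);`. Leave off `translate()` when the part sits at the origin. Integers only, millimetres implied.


translate([0, 0, 417]) cube([1953, 417, 47]);
cube([67, 67, 417]);
translate([0, 350, 0]) cube([67, 67, 417]);
translate([1886, 0, 0]) cube([67, 67, 417]);
translate([1886, 350, 0]) cube([67, 67, 417]);


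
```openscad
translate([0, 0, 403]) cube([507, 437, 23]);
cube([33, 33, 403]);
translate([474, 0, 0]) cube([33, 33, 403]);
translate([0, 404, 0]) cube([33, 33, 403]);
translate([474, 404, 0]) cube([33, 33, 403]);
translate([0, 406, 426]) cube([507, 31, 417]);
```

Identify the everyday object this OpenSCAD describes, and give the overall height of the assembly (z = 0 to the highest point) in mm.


A chair. The overall height is 843 mm.

A slab on four corner posts with a tall panel at the back — a chair. The seat slab sits at z = 403 with thickness 23, and the 417 mm backrest starts at the seat top, so the overall height is 403 + 23 + 417 = 843 mm.


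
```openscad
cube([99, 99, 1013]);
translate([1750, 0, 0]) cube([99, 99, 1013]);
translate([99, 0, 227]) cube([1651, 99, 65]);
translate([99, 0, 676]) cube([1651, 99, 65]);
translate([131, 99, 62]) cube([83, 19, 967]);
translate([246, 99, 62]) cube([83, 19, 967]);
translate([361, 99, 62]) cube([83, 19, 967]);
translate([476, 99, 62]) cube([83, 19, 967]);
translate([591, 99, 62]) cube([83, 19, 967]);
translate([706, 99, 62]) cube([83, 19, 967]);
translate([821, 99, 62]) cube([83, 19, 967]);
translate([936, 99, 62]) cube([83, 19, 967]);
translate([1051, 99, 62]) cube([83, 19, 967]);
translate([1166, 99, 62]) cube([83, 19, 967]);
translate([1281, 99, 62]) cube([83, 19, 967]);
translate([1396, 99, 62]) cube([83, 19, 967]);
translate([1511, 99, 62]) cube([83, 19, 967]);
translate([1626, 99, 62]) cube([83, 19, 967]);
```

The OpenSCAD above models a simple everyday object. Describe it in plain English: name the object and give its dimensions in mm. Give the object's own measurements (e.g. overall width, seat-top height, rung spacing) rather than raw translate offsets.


A fence section. Two 99×99 mm posts, 1013 mm tall, stand on the floor with a clear span of 1651 mm between their inner faces. Two horizontal rails of 99×65 mm section span the gap between the posts with their undersides at z = 227 mm and z = 676 mm, flush with the posts' −y face. 14 pickets, each 83 mm wide, 19 mm thick and 967 mm tall, are fixed to the +y face of the rails with their bottoms at z = 62 mm, spaced across the span with a 32 mm gap after the −x post and between neighbouring pickets, with 41 mm left before the +x post.


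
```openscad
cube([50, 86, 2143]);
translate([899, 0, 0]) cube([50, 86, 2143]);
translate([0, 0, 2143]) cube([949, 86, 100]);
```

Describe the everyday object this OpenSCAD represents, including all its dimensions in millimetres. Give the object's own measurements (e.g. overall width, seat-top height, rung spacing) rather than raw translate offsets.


A door frame. The clear opening is 849 mm wide and 2143 mm high. Two 50 mm wide jambs, 86 mm deep, stand either side of the opening from the floor to the top of the opening. A 100 mm thick head sits across the top of both jambs, spanning the full outside width of the frame.


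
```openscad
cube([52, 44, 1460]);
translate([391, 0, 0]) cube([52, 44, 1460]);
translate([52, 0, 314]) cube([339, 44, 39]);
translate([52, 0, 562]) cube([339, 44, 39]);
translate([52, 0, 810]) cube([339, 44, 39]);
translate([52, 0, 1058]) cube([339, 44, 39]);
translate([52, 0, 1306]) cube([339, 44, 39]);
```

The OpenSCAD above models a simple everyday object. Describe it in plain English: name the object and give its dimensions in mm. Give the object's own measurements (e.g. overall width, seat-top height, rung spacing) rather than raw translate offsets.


A straight ladder. Two 52×44 mm vertical rails, 1460 mm tall, stand 443 mm apart (outside-to-outside) with their front faces coplanar on the −y side. 5 rungs, each 44 mm deep and 39 mm tall, span between the inner faces of the rails, front faces flush with the rails. The lowest rung's underside is at z = 314 mm and rungs are spaced 248 mm apart (underside to underside).


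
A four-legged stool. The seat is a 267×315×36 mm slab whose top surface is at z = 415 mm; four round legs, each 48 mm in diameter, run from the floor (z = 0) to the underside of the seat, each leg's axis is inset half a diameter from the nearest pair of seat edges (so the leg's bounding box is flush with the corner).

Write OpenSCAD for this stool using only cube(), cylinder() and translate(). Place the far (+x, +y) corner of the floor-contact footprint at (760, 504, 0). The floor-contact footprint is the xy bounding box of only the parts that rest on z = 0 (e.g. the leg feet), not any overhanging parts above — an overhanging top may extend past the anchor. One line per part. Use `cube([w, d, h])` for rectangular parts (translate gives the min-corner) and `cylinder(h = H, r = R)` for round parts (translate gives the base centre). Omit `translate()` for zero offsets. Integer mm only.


// leg_h = 415 - 36 = 379
translate([493, 189, 379]) cube([267, 315, 36]);
translate([517, 213, 0]) cylinder(h = 379, r = 24);
translate([736, 213, 0]) cylinder(h = 379, r = 24);
translate([517, 480, 0]) cylinder(h = 379, r = 24);
translate([736, 480, 0]) cylinder(h = 379, r = 24);


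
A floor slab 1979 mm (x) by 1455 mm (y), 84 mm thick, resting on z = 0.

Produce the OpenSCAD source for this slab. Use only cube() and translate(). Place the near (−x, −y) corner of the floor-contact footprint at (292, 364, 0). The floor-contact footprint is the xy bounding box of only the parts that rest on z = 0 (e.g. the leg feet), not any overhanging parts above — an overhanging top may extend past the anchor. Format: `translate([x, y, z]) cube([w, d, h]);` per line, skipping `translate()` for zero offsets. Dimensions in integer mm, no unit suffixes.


translate([292, 364, 0]) cube([1979, 1455, 84]);


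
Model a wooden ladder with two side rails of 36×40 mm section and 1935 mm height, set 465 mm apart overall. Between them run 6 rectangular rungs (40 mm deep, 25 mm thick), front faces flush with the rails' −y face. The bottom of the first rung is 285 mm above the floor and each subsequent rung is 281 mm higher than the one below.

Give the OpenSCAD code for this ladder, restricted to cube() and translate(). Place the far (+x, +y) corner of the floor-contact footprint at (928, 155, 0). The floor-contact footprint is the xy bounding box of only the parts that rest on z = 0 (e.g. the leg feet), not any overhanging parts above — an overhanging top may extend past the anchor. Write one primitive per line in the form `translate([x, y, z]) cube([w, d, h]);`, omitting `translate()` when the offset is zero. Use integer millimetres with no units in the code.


translate([463, 115, 0]) cube([36, 40, 1935]);
translate([892, 115, 0]) cube([36, 40, 1935]);
translate([499, 115, 285]) cube([393, 40, 25]);
translate([499, 115, 566]) cube([393, 40, 25]);
translate([499, 115, 847]) cube([393, 40, 25]);
translate([499, 115, 1128]) cube([393, 40, 25]);
translate([499, 115, 1409]) cube([393, 40, 25]);
translate([499, 115, 1690]) cube([393, 40, 25]);


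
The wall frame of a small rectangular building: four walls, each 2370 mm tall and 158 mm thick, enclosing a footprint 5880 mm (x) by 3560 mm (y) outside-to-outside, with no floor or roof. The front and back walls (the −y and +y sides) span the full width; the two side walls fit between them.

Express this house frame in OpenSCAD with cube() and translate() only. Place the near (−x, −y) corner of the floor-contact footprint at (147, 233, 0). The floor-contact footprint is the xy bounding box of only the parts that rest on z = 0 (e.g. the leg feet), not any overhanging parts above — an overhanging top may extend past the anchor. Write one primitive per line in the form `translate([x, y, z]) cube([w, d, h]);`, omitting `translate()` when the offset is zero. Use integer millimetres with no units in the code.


translate([147, 233, 0]) cube([5880, 158, 2370]);
translate([147, 3635, 0]) cube([5880, 158, 2370]);
translate([147, 391, 0]) cube([158, 3244, 2370]);
translate([5869, 391, 0]) cube([158, 3244, 2370]);


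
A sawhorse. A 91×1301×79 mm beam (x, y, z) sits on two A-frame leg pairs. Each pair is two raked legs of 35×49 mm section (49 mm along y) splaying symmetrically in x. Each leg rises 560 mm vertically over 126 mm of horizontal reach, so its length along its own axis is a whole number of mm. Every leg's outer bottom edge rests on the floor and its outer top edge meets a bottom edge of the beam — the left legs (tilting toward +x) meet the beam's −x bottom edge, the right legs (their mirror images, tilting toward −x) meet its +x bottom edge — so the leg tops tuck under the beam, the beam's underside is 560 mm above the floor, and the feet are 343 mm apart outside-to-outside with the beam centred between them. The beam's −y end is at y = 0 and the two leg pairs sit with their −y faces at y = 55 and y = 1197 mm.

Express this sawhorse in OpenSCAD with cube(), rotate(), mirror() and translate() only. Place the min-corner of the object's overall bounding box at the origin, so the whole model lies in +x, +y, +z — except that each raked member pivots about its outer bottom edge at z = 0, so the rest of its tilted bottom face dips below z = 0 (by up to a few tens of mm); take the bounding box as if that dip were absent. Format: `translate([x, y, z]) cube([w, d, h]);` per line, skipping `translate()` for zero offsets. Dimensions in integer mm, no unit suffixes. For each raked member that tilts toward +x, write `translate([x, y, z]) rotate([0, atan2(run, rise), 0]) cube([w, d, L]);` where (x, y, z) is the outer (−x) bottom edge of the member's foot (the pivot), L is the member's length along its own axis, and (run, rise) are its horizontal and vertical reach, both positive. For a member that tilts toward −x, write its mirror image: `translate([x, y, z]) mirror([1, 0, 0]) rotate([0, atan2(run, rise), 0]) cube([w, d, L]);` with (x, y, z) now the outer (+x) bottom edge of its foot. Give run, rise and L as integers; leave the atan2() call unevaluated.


// leg length = √(126² + 560²) = 574
// right-leg outer foot x = 2·126 + 91 = 343
// beam min-corner = (126, 0, 560)
translate([126, 0, 560]) cube([91, 1301, 79]);
translate([0, 55, 0]) rotate([0, atan2(126, 560), 0]) cube([35, 49, 574]);
translate([343, 55, 0]) mirror([1, 0, 0]) rotate([0, atan2(126, 560), 0]) cube([35, 49, 574]);
translate([0, 1197, 0]) rotate([0, atan2(126, 560), 0]) cube([35, 49, 574]);
translate([343, 1197, 0]) mirror([1, 0, 0]) rotate([0, atan2(126, 560), 0]) cube([35, 49, 574]);
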